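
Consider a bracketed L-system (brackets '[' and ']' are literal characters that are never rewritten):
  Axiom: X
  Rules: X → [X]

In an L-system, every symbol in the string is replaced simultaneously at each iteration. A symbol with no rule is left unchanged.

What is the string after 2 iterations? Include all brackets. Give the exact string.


Step 0: X
Step 1: [X]
Step 2: [[X]]

Answer: [[X]]


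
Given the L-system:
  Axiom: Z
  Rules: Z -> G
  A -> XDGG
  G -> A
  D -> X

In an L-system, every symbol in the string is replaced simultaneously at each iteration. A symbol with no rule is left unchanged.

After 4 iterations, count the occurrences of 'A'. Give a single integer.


Answer: 2

Derivation:
Step 0: Z  (0 'A')
Step 1: G  (0 'A')
Step 2: A  (1 'A')
Step 3: XDGG  (0 'A')
Step 4: XXAA  (2 'A')


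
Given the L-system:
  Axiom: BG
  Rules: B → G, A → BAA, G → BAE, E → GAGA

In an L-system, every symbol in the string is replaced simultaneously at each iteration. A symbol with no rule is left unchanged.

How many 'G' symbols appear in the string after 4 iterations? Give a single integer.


Answer: 14

Derivation:
Step 0: BG  (1 'G')
Step 1: GBAE  (1 'G')
Step 2: BAEGBAAGAGA  (3 'G')
Step 3: GBAAGAGABAEGBAABAABAEBAABAEBAA  (4 'G')
Step 4: BAEGBAABAABAEBAABAEBAAGBAAGAGABAEGBAABAAGBAABAAGBAAGAGAGBAABAAGBAAGAGAGBAABAA  (14 'G')


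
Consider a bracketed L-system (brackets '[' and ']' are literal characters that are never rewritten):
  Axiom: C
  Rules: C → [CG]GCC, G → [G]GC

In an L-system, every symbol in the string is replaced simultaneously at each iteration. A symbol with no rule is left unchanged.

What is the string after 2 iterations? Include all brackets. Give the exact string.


Answer: [[CG]GCC[G]GC][G]GC[CG]GCC[CG]GCC

Derivation:
Step 0: C
Step 1: [CG]GCC
Step 2: [[CG]GCC[G]GC][G]GC[CG]GCC[CG]GCC


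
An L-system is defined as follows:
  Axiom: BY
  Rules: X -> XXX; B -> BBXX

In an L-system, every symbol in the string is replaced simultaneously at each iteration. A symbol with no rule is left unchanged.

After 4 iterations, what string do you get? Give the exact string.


Step 0: BY
Step 1: BBXXY
Step 2: BBXXBBXXXXXXXXY
Step 3: BBXXBBXXXXXXXXBBXXBBXXXXXXXXXXXXXXXXXXXXXXXXXXY
Step 4: BBXXBBXXXXXXXXBBXXBBXXXXXXXXXXXXXXXXXXXXXXXXXXBBXXBBXXXXXXXXBBXXBBXXXXXXXXXXXXXXXXXXXXXXXXXXXXXXXXXXXXXXXXXXXXXXXXXXXXXXXXXXXXXXXXXXXXXXXXXXXXXXXXY

Answer: BBXXBBXXXXXXXXBBXXBBXXXXXXXXXXXXXXXXXXXXXXXXXXBBXXBBXXXXXXXXBBXXBBXXXXXXXXXXXXXXXXXXXXXXXXXXXXXXXXXXXXXXXXXXXXXXXXXXXXXXXXXXXXXXXXXXXXXXXXXXXXXXXXY


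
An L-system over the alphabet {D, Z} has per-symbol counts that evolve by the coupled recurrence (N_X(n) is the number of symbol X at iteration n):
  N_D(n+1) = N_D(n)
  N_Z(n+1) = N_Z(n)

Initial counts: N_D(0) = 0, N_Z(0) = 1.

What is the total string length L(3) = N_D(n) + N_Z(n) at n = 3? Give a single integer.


Answer: 1

Derivation:
Step 0: N_D=0, N_Z=1, L=1
Step 1: N_D=0, N_Z=1, L=1
Step 2: N_D=0, N_Z=1, L=1
Step 3: N_D=0, N_Z=1, L=1


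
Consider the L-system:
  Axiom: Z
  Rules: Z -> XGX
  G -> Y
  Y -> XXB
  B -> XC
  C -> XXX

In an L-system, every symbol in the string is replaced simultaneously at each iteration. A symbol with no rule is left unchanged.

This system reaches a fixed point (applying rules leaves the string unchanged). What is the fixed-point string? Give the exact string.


Step 0: Z
Step 1: XGX
Step 2: XYX
Step 3: XXXBX
Step 4: XXXXCX
Step 5: XXXXXXXX
Step 6: XXXXXXXX  (unchanged — fixed point at step 5)

Answer: XXXXXXXX


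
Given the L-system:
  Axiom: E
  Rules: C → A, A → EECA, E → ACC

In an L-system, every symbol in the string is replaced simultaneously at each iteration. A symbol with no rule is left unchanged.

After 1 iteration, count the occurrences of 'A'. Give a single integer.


Step 0: E  (0 'A')
Step 1: ACC  (1 'A')

Answer: 1


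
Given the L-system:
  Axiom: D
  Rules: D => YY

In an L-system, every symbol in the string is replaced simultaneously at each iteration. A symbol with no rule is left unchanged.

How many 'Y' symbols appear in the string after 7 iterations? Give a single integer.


Step 0: D  (0 'Y')
Step 1: YY  (2 'Y')
Step 2: YY  (2 'Y')
Step 3: YY  (2 'Y')
Step 4: YY  (2 'Y')
Step 5: YY  (2 'Y')
Step 6: YY  (2 'Y')
Step 7: YY  (2 'Y')

Answer: 2


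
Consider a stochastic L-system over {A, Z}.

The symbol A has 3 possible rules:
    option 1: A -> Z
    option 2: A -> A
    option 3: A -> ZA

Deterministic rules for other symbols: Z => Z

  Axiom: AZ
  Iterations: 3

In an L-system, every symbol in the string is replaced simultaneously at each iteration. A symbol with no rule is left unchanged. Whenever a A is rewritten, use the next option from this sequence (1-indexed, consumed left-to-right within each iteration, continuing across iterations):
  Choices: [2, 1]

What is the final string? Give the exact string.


Answer: ZZ

Derivation:
Step 0: AZ
Step 1: AZ  (used choices [2])
Step 2: ZZ  (used choices [1])
Step 3: ZZ  (used choices [])


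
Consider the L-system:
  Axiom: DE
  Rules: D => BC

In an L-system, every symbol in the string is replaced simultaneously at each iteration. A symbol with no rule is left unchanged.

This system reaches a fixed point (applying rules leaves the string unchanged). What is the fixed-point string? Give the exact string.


Step 0: DE
Step 1: BCE
Step 2: BCE  (unchanged — fixed point at step 1)

Answer: BCE


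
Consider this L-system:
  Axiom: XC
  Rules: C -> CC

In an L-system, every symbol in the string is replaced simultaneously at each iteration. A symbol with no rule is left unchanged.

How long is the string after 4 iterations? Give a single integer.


Step 0: length = 2
Step 1: length = 3
Step 2: length = 5
Step 3: length = 9
Step 4: length = 17

Answer: 17


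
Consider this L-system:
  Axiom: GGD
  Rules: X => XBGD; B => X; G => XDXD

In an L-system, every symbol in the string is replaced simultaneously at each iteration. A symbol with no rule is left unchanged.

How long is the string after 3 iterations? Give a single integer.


Step 0: length = 3
Step 1: length = 9
Step 2: length = 21
Step 3: length = 45

Answer: 45


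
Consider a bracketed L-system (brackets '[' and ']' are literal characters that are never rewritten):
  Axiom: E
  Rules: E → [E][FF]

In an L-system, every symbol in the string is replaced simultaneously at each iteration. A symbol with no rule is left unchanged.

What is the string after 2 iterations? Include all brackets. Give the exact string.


Step 0: E
Step 1: [E][FF]
Step 2: [[E][FF]][FF]

Answer: [[E][FF]][FF]


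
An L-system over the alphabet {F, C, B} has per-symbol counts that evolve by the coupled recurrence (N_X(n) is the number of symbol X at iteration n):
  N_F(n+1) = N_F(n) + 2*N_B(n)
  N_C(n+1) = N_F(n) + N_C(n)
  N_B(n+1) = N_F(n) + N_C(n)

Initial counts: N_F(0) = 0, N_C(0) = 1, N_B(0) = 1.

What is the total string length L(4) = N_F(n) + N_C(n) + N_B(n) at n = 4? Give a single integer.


Step 0: N_F=0, N_C=1, N_B=1, L=2
Step 1: N_F=2, N_C=1, N_B=1, L=4
Step 2: N_F=4, N_C=3, N_B=3, L=10
Step 3: N_F=10, N_C=7, N_B=7, L=24
Step 4: N_F=24, N_C=17, N_B=17, L=58

Answer: 58


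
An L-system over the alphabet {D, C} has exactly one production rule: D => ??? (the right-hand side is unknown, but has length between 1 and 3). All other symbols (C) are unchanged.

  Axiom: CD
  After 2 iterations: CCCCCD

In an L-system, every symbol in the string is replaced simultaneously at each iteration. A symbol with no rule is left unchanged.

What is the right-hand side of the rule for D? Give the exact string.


Trying D => CCD:
  Step 0: CD
  Step 1: CCCD
  Step 2: CCCCCD
Matches the given result.

Answer: CCD


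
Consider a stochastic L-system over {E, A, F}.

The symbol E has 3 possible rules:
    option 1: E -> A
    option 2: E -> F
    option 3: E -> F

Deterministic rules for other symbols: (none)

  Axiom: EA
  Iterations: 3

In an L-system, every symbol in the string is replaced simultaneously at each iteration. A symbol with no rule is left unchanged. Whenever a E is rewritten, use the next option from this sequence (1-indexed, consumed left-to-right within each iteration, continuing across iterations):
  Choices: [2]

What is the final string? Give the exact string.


Answer: FA

Derivation:
Step 0: EA
Step 1: FA  (used choices [2])
Step 2: FA  (used choices [])
Step 3: FA  (used choices [])


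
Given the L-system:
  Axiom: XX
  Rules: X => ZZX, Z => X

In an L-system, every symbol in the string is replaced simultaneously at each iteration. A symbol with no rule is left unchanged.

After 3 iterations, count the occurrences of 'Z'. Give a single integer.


Answer: 12

Derivation:
Step 0: XX  (0 'Z')
Step 1: ZZXZZX  (4 'Z')
Step 2: XXZZXXXZZX  (4 'Z')
Step 3: ZZXZZXXXZZXZZXZZXXXZZX  (12 'Z')


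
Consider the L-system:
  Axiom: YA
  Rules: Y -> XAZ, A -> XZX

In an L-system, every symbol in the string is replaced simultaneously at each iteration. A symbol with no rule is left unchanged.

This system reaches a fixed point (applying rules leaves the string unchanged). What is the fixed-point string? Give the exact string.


Answer: XXZXZXZX

Derivation:
Step 0: YA
Step 1: XAZXZX
Step 2: XXZXZXZX
Step 3: XXZXZXZX  (unchanged — fixed point at step 2)


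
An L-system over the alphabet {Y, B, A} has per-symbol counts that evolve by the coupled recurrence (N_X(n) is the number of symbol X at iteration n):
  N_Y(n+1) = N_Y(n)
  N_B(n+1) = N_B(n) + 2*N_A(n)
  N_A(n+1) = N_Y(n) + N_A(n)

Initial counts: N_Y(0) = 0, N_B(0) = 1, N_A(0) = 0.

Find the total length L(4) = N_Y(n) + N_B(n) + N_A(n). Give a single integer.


Answer: 1

Derivation:
Step 0: N_Y=0, N_B=1, N_A=0, L=1
Step 1: N_Y=0, N_B=1, N_A=0, L=1
Step 2: N_Y=0, N_B=1, N_A=0, L=1
Step 3: N_Y=0, N_B=1, N_A=0, L=1
Step 4: N_Y=0, N_B=1, N_A=0, L=1


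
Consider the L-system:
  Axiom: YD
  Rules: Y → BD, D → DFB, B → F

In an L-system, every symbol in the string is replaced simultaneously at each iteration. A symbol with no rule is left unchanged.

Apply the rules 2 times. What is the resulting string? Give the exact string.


Answer: FDFBDFBFF

Derivation:
Step 0: YD
Step 1: BDDFB
Step 2: FDFBDFBFF


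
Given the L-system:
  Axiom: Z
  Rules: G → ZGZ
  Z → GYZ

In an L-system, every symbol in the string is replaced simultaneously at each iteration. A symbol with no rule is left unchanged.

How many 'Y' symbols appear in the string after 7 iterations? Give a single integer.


Step 0: Z  (0 'Y')
Step 1: GYZ  (1 'Y')
Step 2: ZGZYGYZ  (2 'Y')
Step 3: GYZZGZGYZYZGZYGYZ  (5 'Y')
Step 4: ZGZYGYZGYZZGZGYZZGZYGYZYGYZZGZGYZYZGZYGYZ  (12 'Y')
Step 5: GYZZGZGYZYZGZYGYZZGZYGYZGYZZGZGYZZGZYGYZGYZZGZGYZYZGZYGYZYZGZYGYZGYZZGZGYZZGZYGYZYGYZZGZGYZYZGZYGYZ  (29 'Y')
Step 6: ZGZYGYZGYZZGZGYZZGZYGYZYGYZZGZGYZYZGZYGYZGYZZGZGYZYZGZYGYZZGZYGYZGYZZGZGYZZGZYGYZGYZZGZGYZYZGZYGYZZGZYGYZGYZZGZGYZZGZYGYZYGYZZGZGYZYZGZYGYZYGYZZGZGYZYZGZYGYZZGZYGYZGYZZGZGYZZGZYGYZGYZZGZGYZYZGZYGYZYZGZYGYZGYZZGZGYZZGZYGYZYGYZZGZGYZYZGZYGYZ  (70 'Y')
Step 7: GYZZGZGYZYZGZYGYZZGZYGYZGYZZGZGYZZGZYGYZGYZZGZGYZYZGZYGYZYZGZYGYZGYZZGZGYZZGZYGYZYGYZZGZGYZYZGZYGYZZGZYGYZGYZZGZGYZZGZYGYZYGYZZGZGYZYZGZYGYZGYZZGZGYZYZGZYGYZZGZYGYZGYZZGZGYZZGZYGYZGYZZGZGYZYZGZYGYZZGZYGYZGYZZGZGYZZGZYGYZYGYZZGZGYZYZGZYGYZGYZZGZGYZYZGZYGYZZGZYGYZGYZZGZGYZZGZYGYZGYZZGZGYZYZGZYGYZYZGZYGYZGYZZGZGYZZGZYGYZYGYZZGZGYZYZGZYGYZYZGZYGYZGYZZGZGYZZGZYGYZYGYZZGZGYZYZGZYGYZGYZZGZGYZYZGZYGYZZGZYGYZGYZZGZGYZZGZYGYZGYZZGZGYZYZGZYGYZZGZYGYZGYZZGZGYZZGZYGYZYGYZZGZGYZYZGZYGYZYGYZZGZGYZYZGZYGYZZGZYGYZGYZZGZGYZZGZYGYZGYZZGZGYZYZGZYGYZYZGZYGYZGYZZGZGYZZGZYGYZYGYZZGZGYZYZGZYGYZ  (169 'Y')

Answer: 169


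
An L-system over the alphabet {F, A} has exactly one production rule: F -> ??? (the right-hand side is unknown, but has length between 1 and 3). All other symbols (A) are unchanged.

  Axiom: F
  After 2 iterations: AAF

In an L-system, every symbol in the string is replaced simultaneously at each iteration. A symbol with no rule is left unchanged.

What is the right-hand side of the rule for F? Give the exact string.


Answer: AF

Derivation:
Trying F -> AF:
  Step 0: F
  Step 1: AF
  Step 2: AAF
Matches the given result.


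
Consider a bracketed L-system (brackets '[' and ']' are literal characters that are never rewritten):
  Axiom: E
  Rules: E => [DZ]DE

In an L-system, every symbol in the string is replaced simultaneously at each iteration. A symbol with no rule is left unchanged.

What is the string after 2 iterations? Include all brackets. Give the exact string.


Step 0: E
Step 1: [DZ]DE
Step 2: [DZ]D[DZ]DE

Answer: [DZ]D[DZ]DE


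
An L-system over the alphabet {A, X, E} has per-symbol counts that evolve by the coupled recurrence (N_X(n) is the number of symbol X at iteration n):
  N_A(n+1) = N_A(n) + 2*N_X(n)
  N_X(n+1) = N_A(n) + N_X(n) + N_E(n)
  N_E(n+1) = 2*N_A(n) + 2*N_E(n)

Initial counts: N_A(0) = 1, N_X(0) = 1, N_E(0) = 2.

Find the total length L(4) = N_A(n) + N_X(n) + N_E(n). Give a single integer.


Answer: 448

Derivation:
Step 0: N_A=1, N_X=1, N_E=2, L=4
Step 1: N_A=3, N_X=4, N_E=6, L=13
Step 2: N_A=11, N_X=13, N_E=18, L=42
Step 3: N_A=37, N_X=42, N_E=58, L=137
Step 4: N_A=121, N_X=137, N_E=190, L=448


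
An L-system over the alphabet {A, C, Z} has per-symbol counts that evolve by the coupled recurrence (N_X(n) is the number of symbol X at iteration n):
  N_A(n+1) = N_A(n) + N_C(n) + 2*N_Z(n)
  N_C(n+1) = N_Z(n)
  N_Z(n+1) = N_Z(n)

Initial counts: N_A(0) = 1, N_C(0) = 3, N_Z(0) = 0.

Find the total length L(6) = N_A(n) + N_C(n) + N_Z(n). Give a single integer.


Step 0: N_A=1, N_C=3, N_Z=0, L=4
Step 1: N_A=4, N_C=0, N_Z=0, L=4
Step 2: N_A=4, N_C=0, N_Z=0, L=4
Step 3: N_A=4, N_C=0, N_Z=0, L=4
Step 4: N_A=4, N_C=0, N_Z=0, L=4
Step 5: N_A=4, N_C=0, N_Z=0, L=4
Step 6: N_A=4, N_C=0, N_Z=0, L=4

Answer: 4


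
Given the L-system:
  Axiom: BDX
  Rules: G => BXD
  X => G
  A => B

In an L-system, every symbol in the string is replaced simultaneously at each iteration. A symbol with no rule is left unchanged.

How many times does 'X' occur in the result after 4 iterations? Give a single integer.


Step 0: BDX  (1 'X')
Step 1: BDG  (0 'X')
Step 2: BDBXD  (1 'X')
Step 3: BDBGD  (0 'X')
Step 4: BDBBXDD  (1 'X')

Answer: 1


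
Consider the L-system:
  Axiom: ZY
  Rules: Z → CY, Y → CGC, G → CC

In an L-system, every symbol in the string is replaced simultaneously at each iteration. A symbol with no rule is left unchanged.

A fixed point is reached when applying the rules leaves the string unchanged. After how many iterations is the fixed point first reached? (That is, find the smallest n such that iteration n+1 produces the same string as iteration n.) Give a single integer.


Step 0: ZY
Step 1: CYCGC
Step 2: CCGCCCCC
Step 3: CCCCCCCCC
Step 4: CCCCCCCCC  (unchanged — fixed point at step 3)

Answer: 3


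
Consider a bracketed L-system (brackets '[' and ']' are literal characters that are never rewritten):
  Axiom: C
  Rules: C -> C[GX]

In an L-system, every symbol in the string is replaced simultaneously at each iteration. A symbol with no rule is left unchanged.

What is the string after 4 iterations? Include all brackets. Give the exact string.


Step 0: C
Step 1: C[GX]
Step 2: C[GX][GX]
Step 3: C[GX][GX][GX]
Step 4: C[GX][GX][GX][GX]

Answer: C[GX][GX][GX][GX]


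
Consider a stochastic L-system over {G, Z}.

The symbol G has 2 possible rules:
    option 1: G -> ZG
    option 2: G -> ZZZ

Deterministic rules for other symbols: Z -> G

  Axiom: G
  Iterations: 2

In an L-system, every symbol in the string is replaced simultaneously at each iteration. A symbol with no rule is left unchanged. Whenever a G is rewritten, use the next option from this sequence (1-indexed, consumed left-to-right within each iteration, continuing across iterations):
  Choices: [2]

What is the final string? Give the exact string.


Answer: GGG

Derivation:
Step 0: G
Step 1: ZZZ  (used choices [2])
Step 2: GGG  (used choices [])


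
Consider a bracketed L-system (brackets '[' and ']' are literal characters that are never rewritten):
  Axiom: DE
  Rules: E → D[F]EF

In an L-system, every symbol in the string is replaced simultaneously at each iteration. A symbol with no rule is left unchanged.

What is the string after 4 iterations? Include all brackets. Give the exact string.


Answer: DD[F]D[F]D[F]D[F]EFFFF

Derivation:
Step 0: DE
Step 1: DD[F]EF
Step 2: DD[F]D[F]EFF
Step 3: DD[F]D[F]D[F]EFFF
Step 4: DD[F]D[F]D[F]D[F]EFFFF


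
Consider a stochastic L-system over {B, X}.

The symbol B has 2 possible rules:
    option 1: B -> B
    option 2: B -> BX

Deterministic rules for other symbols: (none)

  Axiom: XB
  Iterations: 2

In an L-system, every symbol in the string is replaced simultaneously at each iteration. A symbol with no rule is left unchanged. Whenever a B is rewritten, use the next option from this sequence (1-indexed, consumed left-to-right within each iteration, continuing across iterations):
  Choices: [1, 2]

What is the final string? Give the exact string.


Answer: XBX

Derivation:
Step 0: XB
Step 1: XB  (used choices [1])
Step 2: XBX  (used choices [2])


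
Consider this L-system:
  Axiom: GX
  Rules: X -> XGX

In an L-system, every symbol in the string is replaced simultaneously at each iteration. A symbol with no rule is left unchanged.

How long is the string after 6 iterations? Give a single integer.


Step 0: length = 2
Step 1: length = 4
Step 2: length = 8
Step 3: length = 16
Step 4: length = 32
Step 5: length = 64
Step 6: length = 128

Answer: 128


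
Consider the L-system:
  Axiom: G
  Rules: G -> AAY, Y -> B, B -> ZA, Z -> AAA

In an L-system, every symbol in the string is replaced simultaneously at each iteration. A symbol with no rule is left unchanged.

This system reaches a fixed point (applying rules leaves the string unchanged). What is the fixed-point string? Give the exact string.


Answer: AAAAAA

Derivation:
Step 0: G
Step 1: AAY
Step 2: AAB
Step 3: AAZA
Step 4: AAAAAA
Step 5: AAAAAA  (unchanged — fixed point at step 4)


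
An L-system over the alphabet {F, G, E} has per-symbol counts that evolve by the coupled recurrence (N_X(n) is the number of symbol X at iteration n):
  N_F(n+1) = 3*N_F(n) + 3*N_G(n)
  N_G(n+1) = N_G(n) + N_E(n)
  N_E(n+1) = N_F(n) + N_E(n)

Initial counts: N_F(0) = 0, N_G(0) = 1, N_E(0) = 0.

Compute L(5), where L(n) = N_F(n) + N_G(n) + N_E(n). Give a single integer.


Answer: 700

Derivation:
Step 0: N_F=0, N_G=1, N_E=0, L=1
Step 1: N_F=3, N_G=1, N_E=0, L=4
Step 2: N_F=12, N_G=1, N_E=3, L=16
Step 3: N_F=39, N_G=4, N_E=15, L=58
Step 4: N_F=129, N_G=19, N_E=54, L=202
Step 5: N_F=444, N_G=73, N_E=183, L=700


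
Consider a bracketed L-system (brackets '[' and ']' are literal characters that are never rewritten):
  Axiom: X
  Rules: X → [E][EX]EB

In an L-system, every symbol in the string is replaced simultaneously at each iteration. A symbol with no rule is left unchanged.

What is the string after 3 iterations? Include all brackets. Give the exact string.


Answer: [E][E[E][E[E][EX]EB]EB]EB

Derivation:
Step 0: X
Step 1: [E][EX]EB
Step 2: [E][E[E][EX]EB]EB
Step 3: [E][E[E][E[E][EX]EB]EB]EB


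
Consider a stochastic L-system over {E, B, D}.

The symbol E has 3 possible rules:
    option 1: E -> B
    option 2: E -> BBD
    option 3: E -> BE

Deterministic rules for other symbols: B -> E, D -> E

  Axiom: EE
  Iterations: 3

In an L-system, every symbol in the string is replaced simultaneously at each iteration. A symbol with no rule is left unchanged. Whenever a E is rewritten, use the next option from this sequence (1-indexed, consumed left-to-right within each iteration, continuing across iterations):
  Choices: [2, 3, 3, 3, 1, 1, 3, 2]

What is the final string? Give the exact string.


Step 0: EE
Step 1: BBDBE  (used choices [2, 3])
Step 2: EEEEBE  (used choices [3])
Step 3: BEBBBEEBBD  (used choices [3, 1, 1, 3, 2])

Answer: BEBBBEEBBD


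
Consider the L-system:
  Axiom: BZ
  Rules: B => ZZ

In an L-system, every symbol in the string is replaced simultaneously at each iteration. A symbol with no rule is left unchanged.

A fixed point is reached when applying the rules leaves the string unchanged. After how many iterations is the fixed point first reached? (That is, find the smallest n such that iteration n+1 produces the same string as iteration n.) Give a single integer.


Answer: 1

Derivation:
Step 0: BZ
Step 1: ZZZ
Step 2: ZZZ  (unchanged — fixed point at step 1)


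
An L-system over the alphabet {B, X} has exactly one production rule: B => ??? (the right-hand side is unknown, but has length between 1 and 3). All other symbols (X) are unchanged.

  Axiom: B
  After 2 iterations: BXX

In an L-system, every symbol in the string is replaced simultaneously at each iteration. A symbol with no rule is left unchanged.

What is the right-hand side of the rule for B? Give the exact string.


Answer: BX

Derivation:
Trying B => BX:
  Step 0: B
  Step 1: BX
  Step 2: BXX
Matches the given result.


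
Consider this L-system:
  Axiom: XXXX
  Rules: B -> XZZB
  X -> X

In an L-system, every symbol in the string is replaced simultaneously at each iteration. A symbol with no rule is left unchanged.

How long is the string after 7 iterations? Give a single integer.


Step 0: length = 4
Step 1: length = 4
Step 2: length = 4
Step 3: length = 4
Step 4: length = 4
Step 5: length = 4
Step 6: length = 4
Step 7: length = 4

Answer: 4


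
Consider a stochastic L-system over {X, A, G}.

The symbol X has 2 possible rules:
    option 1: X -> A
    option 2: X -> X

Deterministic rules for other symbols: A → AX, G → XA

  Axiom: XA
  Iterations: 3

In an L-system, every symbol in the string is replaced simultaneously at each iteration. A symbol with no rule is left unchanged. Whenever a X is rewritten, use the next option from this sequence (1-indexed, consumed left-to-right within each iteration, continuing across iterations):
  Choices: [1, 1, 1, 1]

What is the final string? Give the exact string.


Answer: AXAAXAAX

Derivation:
Step 0: XA
Step 1: AAX  (used choices [1])
Step 2: AXAXA  (used choices [1])
Step 3: AXAAXAAX  (used choices [1, 1])


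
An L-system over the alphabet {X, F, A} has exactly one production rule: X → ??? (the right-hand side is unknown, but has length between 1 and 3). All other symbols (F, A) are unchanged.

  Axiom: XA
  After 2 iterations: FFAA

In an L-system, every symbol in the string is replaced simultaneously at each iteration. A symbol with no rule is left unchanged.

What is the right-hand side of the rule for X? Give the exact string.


Answer: FFA

Derivation:
Trying X → FFA:
  Step 0: XA
  Step 1: FFAA
  Step 2: FFAA
Matches the given result.


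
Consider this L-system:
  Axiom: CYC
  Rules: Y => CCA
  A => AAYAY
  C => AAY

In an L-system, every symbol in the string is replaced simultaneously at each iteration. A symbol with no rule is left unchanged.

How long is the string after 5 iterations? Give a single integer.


Step 0: length = 3
Step 1: length = 9
Step 2: length = 37
Step 3: length = 153
Step 4: length = 625
Step 5: length = 2561

Answer: 2561


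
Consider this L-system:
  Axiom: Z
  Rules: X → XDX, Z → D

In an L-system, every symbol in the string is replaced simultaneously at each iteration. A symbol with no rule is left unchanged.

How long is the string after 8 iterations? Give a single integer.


Answer: 1

Derivation:
Step 0: length = 1
Step 1: length = 1
Step 2: length = 1
Step 3: length = 1
Step 4: length = 1
Step 5: length = 1
Step 6: length = 1
Step 7: length = 1
Step 8: length = 1


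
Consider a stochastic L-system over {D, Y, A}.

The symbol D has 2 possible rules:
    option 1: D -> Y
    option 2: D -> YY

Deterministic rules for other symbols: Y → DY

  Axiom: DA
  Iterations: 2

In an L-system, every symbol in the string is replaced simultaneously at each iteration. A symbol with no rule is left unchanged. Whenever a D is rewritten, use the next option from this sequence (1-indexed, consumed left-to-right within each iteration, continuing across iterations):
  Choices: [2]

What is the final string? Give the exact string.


Step 0: DA
Step 1: YYA  (used choices [2])
Step 2: DYDYA  (used choices [])

Answer: DYDYA


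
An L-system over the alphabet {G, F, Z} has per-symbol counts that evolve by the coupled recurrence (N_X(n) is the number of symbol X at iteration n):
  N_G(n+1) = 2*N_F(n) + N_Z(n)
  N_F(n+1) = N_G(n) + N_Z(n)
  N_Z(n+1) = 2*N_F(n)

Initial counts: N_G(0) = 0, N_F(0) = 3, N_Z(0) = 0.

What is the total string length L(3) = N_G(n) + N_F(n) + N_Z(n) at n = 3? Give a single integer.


Step 0: N_G=0, N_F=3, N_Z=0, L=3
Step 1: N_G=6, N_F=0, N_Z=6, L=12
Step 2: N_G=6, N_F=12, N_Z=0, L=18
Step 3: N_G=24, N_F=6, N_Z=24, L=54

Answer: 54


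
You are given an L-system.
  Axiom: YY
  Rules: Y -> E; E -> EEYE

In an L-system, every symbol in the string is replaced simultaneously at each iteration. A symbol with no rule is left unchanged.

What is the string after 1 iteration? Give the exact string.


Answer: EE

Derivation:
Step 0: YY
Step 1: EE


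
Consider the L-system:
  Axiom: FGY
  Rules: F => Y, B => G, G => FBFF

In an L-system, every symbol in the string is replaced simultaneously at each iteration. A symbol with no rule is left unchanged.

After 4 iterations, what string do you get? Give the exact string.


Answer: YYYGYYYYY

Derivation:
Step 0: FGY
Step 1: YFBFFY
Step 2: YYGYYY
Step 3: YYFBFFYYY
Step 4: YYYGYYYYY


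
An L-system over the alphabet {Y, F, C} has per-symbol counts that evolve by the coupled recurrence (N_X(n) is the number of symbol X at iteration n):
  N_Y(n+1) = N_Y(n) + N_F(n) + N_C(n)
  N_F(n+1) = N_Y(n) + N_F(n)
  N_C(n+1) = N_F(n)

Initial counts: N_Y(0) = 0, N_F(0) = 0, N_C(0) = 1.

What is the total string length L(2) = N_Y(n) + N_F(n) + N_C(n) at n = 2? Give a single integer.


Answer: 2

Derivation:
Step 0: N_Y=0, N_F=0, N_C=1, L=1
Step 1: N_Y=1, N_F=0, N_C=0, L=1
Step 2: N_Y=1, N_F=1, N_C=0, L=2


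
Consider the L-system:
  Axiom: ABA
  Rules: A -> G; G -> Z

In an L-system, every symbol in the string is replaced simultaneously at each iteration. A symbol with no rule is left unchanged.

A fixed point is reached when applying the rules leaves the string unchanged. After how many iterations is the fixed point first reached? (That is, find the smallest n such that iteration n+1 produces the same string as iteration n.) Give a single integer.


Answer: 2

Derivation:
Step 0: ABA
Step 1: GBG
Step 2: ZBZ
Step 3: ZBZ  (unchanged — fixed point at step 2)


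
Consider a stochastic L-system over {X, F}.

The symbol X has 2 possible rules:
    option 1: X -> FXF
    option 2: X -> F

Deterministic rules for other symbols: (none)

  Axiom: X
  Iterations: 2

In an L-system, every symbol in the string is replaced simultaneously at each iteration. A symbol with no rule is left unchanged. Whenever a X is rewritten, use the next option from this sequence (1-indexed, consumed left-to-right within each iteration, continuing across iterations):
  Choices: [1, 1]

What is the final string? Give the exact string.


Answer: FFXFF

Derivation:
Step 0: X
Step 1: FXF  (used choices [1])
Step 2: FFXFF  (used choices [1])


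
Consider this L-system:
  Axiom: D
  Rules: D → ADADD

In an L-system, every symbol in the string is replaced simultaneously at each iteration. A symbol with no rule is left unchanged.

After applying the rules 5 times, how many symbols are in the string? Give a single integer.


Answer: 485

Derivation:
Step 0: length = 1
Step 1: length = 5
Step 2: length = 17
Step 3: length = 53
Step 4: length = 161
Step 5: length = 485


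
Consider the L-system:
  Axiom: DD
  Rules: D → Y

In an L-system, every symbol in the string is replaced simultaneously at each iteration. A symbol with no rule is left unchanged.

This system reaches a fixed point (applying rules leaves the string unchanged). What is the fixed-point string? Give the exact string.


Answer: YY

Derivation:
Step 0: DD
Step 1: YY
Step 2: YY  (unchanged — fixed point at step 1)


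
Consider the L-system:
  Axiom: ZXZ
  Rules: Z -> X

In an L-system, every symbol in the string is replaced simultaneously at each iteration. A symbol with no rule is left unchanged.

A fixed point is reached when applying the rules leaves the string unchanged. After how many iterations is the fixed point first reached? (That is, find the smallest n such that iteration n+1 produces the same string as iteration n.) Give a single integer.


Answer: 1

Derivation:
Step 0: ZXZ
Step 1: XXX
Step 2: XXX  (unchanged — fixed point at step 1)


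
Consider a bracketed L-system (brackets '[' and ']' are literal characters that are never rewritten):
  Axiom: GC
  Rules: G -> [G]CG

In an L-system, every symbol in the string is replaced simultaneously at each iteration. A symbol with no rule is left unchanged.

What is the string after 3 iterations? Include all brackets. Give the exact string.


Step 0: GC
Step 1: [G]CGC
Step 2: [[G]CG]C[G]CGC
Step 3: [[[G]CG]C[G]CG]C[[G]CG]C[G]CGC

Answer: [[[G]CG]C[G]CG]C[[G]CG]C[G]CGC


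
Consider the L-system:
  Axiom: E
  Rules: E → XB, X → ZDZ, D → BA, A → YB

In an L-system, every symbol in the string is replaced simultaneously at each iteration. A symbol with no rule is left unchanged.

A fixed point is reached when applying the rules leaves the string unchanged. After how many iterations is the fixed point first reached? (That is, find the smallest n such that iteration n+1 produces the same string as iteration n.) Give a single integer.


Answer: 4

Derivation:
Step 0: E
Step 1: XB
Step 2: ZDZB
Step 3: ZBAZB
Step 4: ZBYBZB
Step 5: ZBYBZB  (unchanged — fixed point at step 4)


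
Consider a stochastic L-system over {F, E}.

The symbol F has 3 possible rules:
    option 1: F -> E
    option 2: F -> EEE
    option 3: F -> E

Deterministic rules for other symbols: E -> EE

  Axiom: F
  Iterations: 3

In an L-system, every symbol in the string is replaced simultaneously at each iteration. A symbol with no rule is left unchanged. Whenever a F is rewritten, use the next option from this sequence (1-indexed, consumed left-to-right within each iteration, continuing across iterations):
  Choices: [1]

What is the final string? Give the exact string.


Answer: EEEE

Derivation:
Step 0: F
Step 1: E  (used choices [1])
Step 2: EE  (used choices [])
Step 3: EEEE  (used choices [])


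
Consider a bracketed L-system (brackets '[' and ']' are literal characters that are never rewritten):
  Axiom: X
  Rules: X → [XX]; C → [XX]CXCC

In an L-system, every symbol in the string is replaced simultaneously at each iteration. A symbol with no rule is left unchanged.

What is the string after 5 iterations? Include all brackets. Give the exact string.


Step 0: X
Step 1: [XX]
Step 2: [[XX][XX]]
Step 3: [[[XX][XX]][[XX][XX]]]
Step 4: [[[[XX][XX]][[XX][XX]]][[[XX][XX]][[XX][XX]]]]
Step 5: [[[[[XX][XX]][[XX][XX]]][[[XX][XX]][[XX][XX]]]][[[[XX][XX]][[XX][XX]]][[[XX][XX]][[XX][XX]]]]]

Answer: [[[[[XX][XX]][[XX][XX]]][[[XX][XX]][[XX][XX]]]][[[[XX][XX]][[XX][XX]]][[[XX][XX]][[XX][XX]]]]]


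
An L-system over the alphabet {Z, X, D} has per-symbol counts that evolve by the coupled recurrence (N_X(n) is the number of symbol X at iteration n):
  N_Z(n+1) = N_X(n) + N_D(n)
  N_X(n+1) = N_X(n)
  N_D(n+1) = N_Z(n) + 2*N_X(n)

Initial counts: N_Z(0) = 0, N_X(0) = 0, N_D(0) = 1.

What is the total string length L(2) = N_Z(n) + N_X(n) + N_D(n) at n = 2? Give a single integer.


Answer: 1

Derivation:
Step 0: N_Z=0, N_X=0, N_D=1, L=1
Step 1: N_Z=1, N_X=0, N_D=0, L=1
Step 2: N_Z=0, N_X=0, N_D=1, L=1


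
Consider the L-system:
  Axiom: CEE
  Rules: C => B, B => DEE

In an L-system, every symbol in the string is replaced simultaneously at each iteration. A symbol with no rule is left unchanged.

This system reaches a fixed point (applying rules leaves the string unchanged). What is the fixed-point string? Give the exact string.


Answer: DEEEE

Derivation:
Step 0: CEE
Step 1: BEE
Step 2: DEEEE
Step 3: DEEEE  (unchanged — fixed point at step 2)


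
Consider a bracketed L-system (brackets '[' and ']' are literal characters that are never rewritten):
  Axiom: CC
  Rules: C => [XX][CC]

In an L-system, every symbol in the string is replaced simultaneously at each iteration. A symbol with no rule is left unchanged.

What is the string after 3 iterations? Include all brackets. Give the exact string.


Answer: [XX][[XX][[XX][CC][XX][CC]][XX][[XX][CC][XX][CC]]][XX][[XX][[XX][CC][XX][CC]][XX][[XX][CC][XX][CC]]]

Derivation:
Step 0: CC
Step 1: [XX][CC][XX][CC]
Step 2: [XX][[XX][CC][XX][CC]][XX][[XX][CC][XX][CC]]
Step 3: [XX][[XX][[XX][CC][XX][CC]][XX][[XX][CC][XX][CC]]][XX][[XX][[XX][CC][XX][CC]][XX][[XX][CC][XX][CC]]]


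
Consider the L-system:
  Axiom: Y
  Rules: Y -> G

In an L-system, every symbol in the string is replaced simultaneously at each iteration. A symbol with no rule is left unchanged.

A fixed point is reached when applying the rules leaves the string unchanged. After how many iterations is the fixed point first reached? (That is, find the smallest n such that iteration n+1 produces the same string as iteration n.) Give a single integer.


Step 0: Y
Step 1: G
Step 2: G  (unchanged — fixed point at step 1)

Answer: 1


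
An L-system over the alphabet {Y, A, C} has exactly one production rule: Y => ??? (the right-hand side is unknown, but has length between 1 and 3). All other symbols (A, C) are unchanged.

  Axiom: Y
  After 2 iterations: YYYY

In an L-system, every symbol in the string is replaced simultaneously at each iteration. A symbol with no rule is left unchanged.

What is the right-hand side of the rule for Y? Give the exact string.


Answer: YY

Derivation:
Trying Y => YY:
  Step 0: Y
  Step 1: YY
  Step 2: YYYY
Matches the given result.


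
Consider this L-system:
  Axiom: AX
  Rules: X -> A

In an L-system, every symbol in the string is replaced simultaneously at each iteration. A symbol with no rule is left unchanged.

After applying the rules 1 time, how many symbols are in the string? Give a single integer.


Answer: 2

Derivation:
Step 0: length = 2
Step 1: length = 2


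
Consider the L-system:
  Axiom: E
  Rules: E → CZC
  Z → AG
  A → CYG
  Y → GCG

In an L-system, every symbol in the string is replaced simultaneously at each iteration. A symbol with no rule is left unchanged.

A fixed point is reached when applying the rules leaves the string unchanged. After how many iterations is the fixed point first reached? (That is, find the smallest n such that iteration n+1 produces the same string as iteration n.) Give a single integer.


Step 0: E
Step 1: CZC
Step 2: CAGC
Step 3: CCYGGC
Step 4: CCGCGGGC
Step 5: CCGCGGGC  (unchanged — fixed point at step 4)

Answer: 4


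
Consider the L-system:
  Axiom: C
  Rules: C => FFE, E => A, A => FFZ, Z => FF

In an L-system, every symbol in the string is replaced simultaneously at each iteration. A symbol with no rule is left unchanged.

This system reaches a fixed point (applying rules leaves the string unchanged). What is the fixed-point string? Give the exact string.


Step 0: C
Step 1: FFE
Step 2: FFA
Step 3: FFFFZ
Step 4: FFFFFF
Step 5: FFFFFF  (unchanged — fixed point at step 4)

Answer: FFFFFF


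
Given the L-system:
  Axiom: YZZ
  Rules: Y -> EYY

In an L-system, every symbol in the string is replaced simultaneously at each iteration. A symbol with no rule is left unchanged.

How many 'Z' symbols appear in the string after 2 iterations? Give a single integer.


Answer: 2

Derivation:
Step 0: YZZ  (2 'Z')
Step 1: EYYZZ  (2 'Z')
Step 2: EEYYEYYZZ  (2 'Z')


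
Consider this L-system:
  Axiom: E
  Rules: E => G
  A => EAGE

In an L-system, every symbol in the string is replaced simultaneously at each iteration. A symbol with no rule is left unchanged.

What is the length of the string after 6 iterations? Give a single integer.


Step 0: length = 1
Step 1: length = 1
Step 2: length = 1
Step 3: length = 1
Step 4: length = 1
Step 5: length = 1
Step 6: length = 1

Answer: 1


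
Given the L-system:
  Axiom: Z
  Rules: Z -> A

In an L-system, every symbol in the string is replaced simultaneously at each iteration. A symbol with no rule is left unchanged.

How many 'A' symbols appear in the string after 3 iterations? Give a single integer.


Step 0: Z  (0 'A')
Step 1: A  (1 'A')
Step 2: A  (1 'A')
Step 3: A  (1 'A')

Answer: 1


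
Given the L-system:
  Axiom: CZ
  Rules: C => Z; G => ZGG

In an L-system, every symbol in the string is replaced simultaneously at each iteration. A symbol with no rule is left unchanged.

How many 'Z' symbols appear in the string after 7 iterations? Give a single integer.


Step 0: CZ  (1 'Z')
Step 1: ZZ  (2 'Z')
Step 2: ZZ  (2 'Z')
Step 3: ZZ  (2 'Z')
Step 4: ZZ  (2 'Z')
Step 5: ZZ  (2 'Z')
Step 6: ZZ  (2 'Z')
Step 7: ZZ  (2 'Z')

Answer: 2


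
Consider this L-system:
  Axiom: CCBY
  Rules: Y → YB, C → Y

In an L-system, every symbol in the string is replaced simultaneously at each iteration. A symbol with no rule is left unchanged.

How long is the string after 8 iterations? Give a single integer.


Step 0: length = 4
Step 1: length = 5
Step 2: length = 8
Step 3: length = 11
Step 4: length = 14
Step 5: length = 17
Step 6: length = 20
Step 7: length = 23
Step 8: length = 26

Answer: 26


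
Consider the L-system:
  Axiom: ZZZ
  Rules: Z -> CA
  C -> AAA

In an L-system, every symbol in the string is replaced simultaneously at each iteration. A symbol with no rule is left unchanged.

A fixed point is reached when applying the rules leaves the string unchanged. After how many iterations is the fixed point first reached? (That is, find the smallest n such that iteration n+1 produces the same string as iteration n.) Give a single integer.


Answer: 2

Derivation:
Step 0: ZZZ
Step 1: CACACA
Step 2: AAAAAAAAAAAA
Step 3: AAAAAAAAAAAA  (unchanged — fixed point at step 2)


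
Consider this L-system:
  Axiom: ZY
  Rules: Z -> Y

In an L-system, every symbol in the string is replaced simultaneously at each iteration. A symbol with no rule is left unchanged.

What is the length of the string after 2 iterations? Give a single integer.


Answer: 2

Derivation:
Step 0: length = 2
Step 1: length = 2
Step 2: length = 2


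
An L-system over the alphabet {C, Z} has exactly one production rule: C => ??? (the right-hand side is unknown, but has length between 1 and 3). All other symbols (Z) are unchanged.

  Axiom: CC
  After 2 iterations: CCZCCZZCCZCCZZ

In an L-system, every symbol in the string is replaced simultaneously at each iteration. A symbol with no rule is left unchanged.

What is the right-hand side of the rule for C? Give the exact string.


Trying C => CCZ:
  Step 0: CC
  Step 1: CCZCCZ
  Step 2: CCZCCZZCCZCCZZ
Matches the given result.

Answer: CCZ


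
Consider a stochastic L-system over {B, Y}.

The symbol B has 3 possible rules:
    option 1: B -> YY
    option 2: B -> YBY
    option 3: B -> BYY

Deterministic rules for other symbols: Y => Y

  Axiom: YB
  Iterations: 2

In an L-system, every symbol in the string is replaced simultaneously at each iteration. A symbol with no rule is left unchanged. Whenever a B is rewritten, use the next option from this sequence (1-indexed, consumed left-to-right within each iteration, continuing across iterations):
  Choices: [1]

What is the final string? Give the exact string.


Answer: YYY

Derivation:
Step 0: YB
Step 1: YYY  (used choices [1])
Step 2: YYY  (used choices [])


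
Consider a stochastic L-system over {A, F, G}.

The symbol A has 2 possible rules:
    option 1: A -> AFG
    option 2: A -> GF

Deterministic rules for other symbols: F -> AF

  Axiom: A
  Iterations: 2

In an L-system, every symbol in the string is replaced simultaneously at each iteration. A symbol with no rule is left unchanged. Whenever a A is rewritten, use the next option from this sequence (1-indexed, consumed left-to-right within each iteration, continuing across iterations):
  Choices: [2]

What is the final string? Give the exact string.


Step 0: A
Step 1: GF  (used choices [2])
Step 2: GAF  (used choices [])

Answer: GAF
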